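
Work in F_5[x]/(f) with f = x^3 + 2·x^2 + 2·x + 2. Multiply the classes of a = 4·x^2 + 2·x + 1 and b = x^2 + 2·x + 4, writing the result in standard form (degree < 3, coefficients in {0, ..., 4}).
Multiply as integer polynomials: a · b = 4·x^4 + 10·x^3 + 21·x^2 + 10·x + 4. Reducing coefficients mod 5: a · b ≡ 4·x^4 + x^2 + 4. Now divide by f(x) = x^3 + 2·x^2 + 2·x + 2 in F_5[x], eliminating the leading term at each step:
  leading term 4·x^4: subtract (4·x)·f(x) = 4·x^4 + 3·x^3 + 3·x^2 + 3·x, leaving 2·x^3 + 3·x^2 + 2·x + 4 (coefficients mod 5)
  leading term 2·x^3: subtract (2)·f(x) = 2·x^3 + 4·x^2 + 4·x + 4, leaving 4·x^2 + 3·x (coefficients mod 5)
The degree is now < 3, so this is the remainder. Hence a · b ≡ 4·x^2 + 3·x in F_5[x]/(f).

Final answer: a · b ≡ 4·x^2 + 3·x (mod f(x))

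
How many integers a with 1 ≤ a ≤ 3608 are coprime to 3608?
The number of a ∈ {1, ..., 3608} with gcd(a, 3608) = 1 is by definition Euler's totient φ(3608). φ is multiplicative, with φ(p^e) = p^e − p^(e−1). Factorise 3608 = 2^3 · 11 · 41. Then
  φ(3608) = (2^3 − 2^2) · (11 − 1) · (41 − 1) = 4 · 10 · 40 = 1600.
So there are 1600 such integers.

Final answer: 1600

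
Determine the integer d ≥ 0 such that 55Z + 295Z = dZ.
In the PID Z, (a, b) is generated by gcd(a, b). Compute gcd(295, 55) with the extended Euclidean algorithm, tracking rows (r, s, t) with s·295 + t·55 = r:
  row A: (295, 1, 0)   [1·295 + 0·55 = 295]
  row B: (55, 0, 1)   [0·295 + 1·55 = 55]
  295 = 5·55 + 20   → row C = row A − 5·row B = (20, 1, −5)   [check: 1·295 − 5·55 = 20]
  55 = 2·20 + 15   → row D = row B − 2·row C = (15, −2, 11)   [check: −2·295 + 11·55 = 15]
  20 = 1·15 + 5   → row E = row C − 1·row D = (5, 3, −16)   [check: 3·295 − 16·55 = 5]
  15 = 3·5 + 0   → remainder 0, stop. gcd = 5 (last nonzero row E).
So gcd(55, 295) = 5, with Bézout identity 3·295 − 16·55 = 5. Containment (⊇): the Bézout identity exhibits 5 as an element of (55, 295), giving (5) ⊆ (55, 295). Containment (⊆): since 5 | 55 and 5 | 295 (55 = 5·11, 295 = 5·59), every Z-linear combination of 55 and 295 is divisible by 5, so (55, 295) ⊆ (5). Therefore (55, 295) = (5), d = 5.

Final answer: (55, 295) = (5); d = 5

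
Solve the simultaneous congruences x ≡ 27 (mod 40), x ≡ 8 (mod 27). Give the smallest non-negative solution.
x ≡ 467 (mod 1080); the representative in [0, 1080) is 467

The moduli 40, 27 are pairwise coprime, so by the CRT there is a unique solution mod 40·27 = 1080.
Solve by successive substitution. Start with x ≡ 27 (mod 40).
  Combine with x ≡ 8 (mod 27): write x = 27 + 40·t and require 27 + 40·t ≡ 8 (mod 27), i.e. 40·t ≡ 8 − 27 ≡ 8 (mod 27). Since 40^(−1) ≡ 25 (mod 27) (40 ≡ 13 (mod 27)), t ≡ 25·8 ≡ 11 (mod 27). So x ≡ 27 + 40·11 = 467 (mod 1080).
Unique solution in [0, 1080): x = 467.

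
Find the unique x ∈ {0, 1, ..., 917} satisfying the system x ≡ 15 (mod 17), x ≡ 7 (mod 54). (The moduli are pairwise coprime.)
x ≡ 763 (mod 918); the representative in [0, 918) is 763

The moduli 17, 54 are pairwise coprime, so by the CRT there is a unique solution mod 17·54 = 918.
Solve by successive substitution. Start with x ≡ 15 (mod 17).
  Combine with x ≡ 7 (mod 54): write x = 15 + 17·t and require 15 + 17·t ≡ 7 (mod 54), i.e. 17·t ≡ 7 − 15 ≡ 46 (mod 54). Since 17^(−1) ≡ 35 (mod 54), t ≡ 35·46 ≡ 44 (mod 54). So x ≡ 15 + 17·44 = 763 (mod 918).
Unique solution in [0, 918): x = 763.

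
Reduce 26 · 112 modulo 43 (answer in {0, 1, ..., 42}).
Reduce the factors first: 112 ≡ 26 (mod 43), so 26 · 112 ≡ 26 · 26 (mod 43). 26 · 26 = 676. Dividing by 43: 676 = 15·43 + 31. So (26 · 112) mod 43 = 31.

Final answer: 31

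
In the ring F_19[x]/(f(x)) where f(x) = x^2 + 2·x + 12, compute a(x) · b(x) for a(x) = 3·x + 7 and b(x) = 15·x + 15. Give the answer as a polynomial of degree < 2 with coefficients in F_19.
Multiply as integer polynomials: a · b = 45·x^2 + 150·x + 105. Reducing coefficients mod 19: a · b ≡ 7·x^2 + 17·x + 10. Now divide by f(x) = x^2 + 2·x + 12 in F_19[x], eliminating the leading term at each step:
  leading term 7·x^2: subtract (7)·f(x) = 7·x^2 + 14·x + 8, leaving 3·x + 2 (coefficients mod 19)
The degree is now < 2, so this is the remainder. Hence a · b ≡ 3·x + 2 in F_19[x]/(f).

Final answer: a · b ≡ 3·x + 2 (mod f(x))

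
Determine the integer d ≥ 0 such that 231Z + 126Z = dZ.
In the PID Z, (a, b) is generated by gcd(a, b). Compute gcd(231, 126) with the extended Euclidean algorithm, tracking rows (r, s, t) with s·231 + t·126 = r:
  row A: (231, 1, 0)   [1·231 + 0·126 = 231]
  row B: (126, 0, 1)   [0·231 + 1·126 = 126]
  231 = 1·126 + 105   → row C = row A − 1·row B = (105, 1, −1)   [check: 1·231 − 1·126 = 105]
  126 = 1·105 + 21   → row D = row B − 1·row C = (21, −1, 2)   [check: −1·231 + 2·126 = 21]
  105 = 5·21 + 0   → remainder 0, stop. gcd = 21 (last nonzero row D).
So gcd(231, 126) = 21, with Bézout identity −1·231 + 2·126 = 21. Containment (⊇): the Bézout identity exhibits 21 as an element of (231, 126), giving (21) ⊆ (231, 126). Containment (⊆): since 21 | 231 and 21 | 126 (231 = 21·11, 126 = 21·6), every Z-linear combination of 231 and 126 is divisible by 21, so (231, 126) ⊆ (21). Therefore (231, 126) = (21), d = 21.

Final answer: (231, 126) = (21); d = 21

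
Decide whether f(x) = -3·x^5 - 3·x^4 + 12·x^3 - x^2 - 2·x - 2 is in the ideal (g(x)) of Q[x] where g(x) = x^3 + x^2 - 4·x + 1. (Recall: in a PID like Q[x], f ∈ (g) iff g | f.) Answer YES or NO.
NO

In Q[x] the ideal (g) consists of all multiples of g, so f ∈ (g) iff g | f, i.e. iff the remainder of f on division by g is 0. Divide f by g (g is monic, so eliminate the leading term of the running remainder at each step):
  leading term -3·x^5: subtract (-3·x^2)·g(x) = -3·x^5 - 3·x^4 + 12·x^3 - 3·x^2, leaving 2·x^2 - 2·x - 2
The remainder r(x) = 2·x^2 - 2·x - 2 ≠ 0 (and deg r < deg g), so g ∤ f, i.e. f ∉ (g).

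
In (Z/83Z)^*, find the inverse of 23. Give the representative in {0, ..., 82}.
Apply the extended Euclidean algorithm to (83, 23), tracking rows (r, s, t) with s·83 + t·23 = r. Each division r_prev = q·r_cur + r_new produces the new row as (previous row) − q·(current row):
  row A: (83, 1, 0)   [1·83 + 0·23 = 83]
  row B: (23, 0, 1)   [0·83 + 1·23 = 23]
  83 = 3·23 + 14   → row C = row A − 3·row B = (14, 1, −3)   [check: 1·83 − 3·23 = 14]
  23 = 1·14 + 9   → row D = row B − 1·row C = (9, −1, 4)   [check: −1·83 + 4·23 = 9]
  14 = 1·9 + 5   → row E = row C − 1·row D = (5, 2, −7)   [check: 2·83 − 7·23 = 5]
  9 = 1·5 + 4   → row F = row D − 1·row E = (4, −3, 11)   [check: −3·83 + 11·23 = 4]
  5 = 1·4 + 1   → row G = row E − 1·row F = (1, 5, −18)   [check: 5·83 − 18·23 = 1]
  4 = 4·1 + 0   → remainder 0, stop. gcd = 1 (last nonzero row G).
The gcd is 1, so 23 is invertible mod 83. The last nonzero row gives 5·83 − 18·23 = 1, so t = −18. So 23^(−1) ≡ −18 ≡ 65 (mod 83). Verify: 23 · 65 = 1495 ≡ 1 (mod 83). ✓

Final answer: 23^(−1) ≡ 65 (mod 83)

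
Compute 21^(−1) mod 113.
21^(−1) ≡ 70 (mod 113)

Apply the extended Euclidean algorithm to (113, 21), tracking rows (r, s, t) with s·113 + t·21 = r. Each division r_prev = q·r_cur + r_new produces the new row as (previous row) − q·(current row):
  row A: (113, 1, 0)   [1·113 + 0·21 = 113]
  row B: (21, 0, 1)   [0·113 + 1·21 = 21]
  113 = 5·21 + 8   → row C = row A − 5·row B = (8, 1, −5)   [check: 1·113 − 5·21 = 8]
  21 = 2·8 + 5   → row D = row B − 2·row C = (5, −2, 11)   [check: −2·113 + 11·21 = 5]
  8 = 1·5 + 3   → row E = row C − 1·row D = (3, 3, −16)   [check: 3·113 − 16·21 = 3]
  5 = 1·3 + 2   → row F = row D − 1·row E = (2, −5, 27)   [check: −5·113 + 27·21 = 2]
  3 = 1·2 + 1   → row G = row E − 1·row F = (1, 8, −43)   [check: 8·113 − 43·21 = 1]
  2 = 2·1 + 0   → remainder 0, stop. gcd = 1 (last nonzero row G).
The gcd is 1, so 21 is invertible mod 113. The last nonzero row gives 8·113 − 43·21 = 1, so t = −43. So 21^(−1) ≡ −43 ≡ 70 (mod 113). Verify: 21 · 70 = 1470 ≡ 1 (mod 113). ✓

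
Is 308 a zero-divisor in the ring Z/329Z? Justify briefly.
YES

gcd(308, 329) = 7 > 1, so 308 is not a unit in Z/329Z. In Z/nZ every nonzero non-unit is a zero-divisor: explicitly, take b = 329/gcd = 47 ≠ 0 (mod 329); then 308·47 = 14476 = 44·329, i.e. 308·47 ≡ 0 (mod 329). So 308 is a zero-divisor.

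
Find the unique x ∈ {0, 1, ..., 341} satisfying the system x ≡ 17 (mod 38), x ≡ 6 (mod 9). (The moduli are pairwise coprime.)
x ≡ 321 (mod 342); the representative in [0, 342) is 321

The moduli 38, 9 are pairwise coprime, so by the CRT there is a unique solution mod 38·9 = 342.
Solve by successive substitution. Start with x ≡ 17 (mod 38).
  Combine with x ≡ 6 (mod 9): write x = 17 + 38·t and require 17 + 38·t ≡ 6 (mod 9), i.e. 38·t ≡ 6 − 17 ≡ 7 (mod 9). Since 38^(−1) ≡ 5 (mod 9) (38 ≡ 2 (mod 9)), t ≡ 5·7 ≡ 8 (mod 9). So x ≡ 17 + 38·8 = 321 (mod 342).
Unique solution in [0, 342): x = 321.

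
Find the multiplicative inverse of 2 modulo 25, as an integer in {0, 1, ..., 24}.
Apply the extended Euclidean algorithm to (25, 2), tracking rows (r, s, t) with s·25 + t·2 = r. Each division r_prev = q·r_cur + r_new produces the new row as (previous row) − q·(current row):
  row A: (25, 1, 0)   [1·25 + 0·2 = 25]
  row B: (2, 0, 1)   [0·25 + 1·2 = 2]
  25 = 12·2 + 1   → row C = row A − 12·row B = (1, 1, −12)   [check: 1·25 − 12·2 = 1]
  2 = 2·1 + 0   → remainder 0, stop. gcd = 1 (last nonzero row C).
The gcd is 1, so 2 is invertible mod 25. The last nonzero row gives 1·25 − 12·2 = 1, so t = −12. So 2^(−1) ≡ −12 ≡ 13 (mod 25). Verify: 2 · 13 = 26 ≡ 1 (mod 25). ✓

Final answer: 2^(−1) ≡ 13 (mod 25)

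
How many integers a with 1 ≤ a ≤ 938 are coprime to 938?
396

The number of a ∈ {1, ..., 938} with gcd(a, 938) = 1 is by definition Euler's totient φ(938). φ is multiplicative, with φ(p^e) = p^e − p^(e−1). Factorise 938 = 2 · 7 · 67. Then
  φ(938) = (2 − 1) · (7 − 1) · (67 − 1) = 1 · 6 · 66 = 396.
So there are 396 such integers.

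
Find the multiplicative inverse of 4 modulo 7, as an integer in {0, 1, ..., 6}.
Apply the extended Euclidean algorithm to (7, 4), tracking rows (r, s, t) with s·7 + t·4 = r. Each division r_prev = q·r_cur + r_new produces the new row as (previous row) − q·(current row):
  row A: (7, 1, 0)   [1·7 + 0·4 = 7]
  row B: (4, 0, 1)   [0·7 + 1·4 = 4]
  7 = 1·4 + 3   → row C = row A − 1·row B = (3, 1, −1)   [check: 1·7 − 1·4 = 3]
  4 = 1·3 + 1   → row D = row B − 1·row C = (1, −1, 2)   [check: −1·7 + 2·4 = 1]
  3 = 3·1 + 0   → remainder 0, stop. gcd = 1 (last nonzero row D).
The gcd is 1, so 4 is invertible mod 7. The last nonzero row gives −1·7 + 2·4 = 1, so t = 2. So 4^(−1) ≡ 2 (mod 7). Verify: 4 · 2 = 8 ≡ 1 (mod 7). ✓

Final answer: 4^(−1) ≡ 2 (mod 7)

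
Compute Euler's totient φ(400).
φ(400) = 160

φ is multiplicative, with φ(p^e) = p^e − p^(e−1). Factorise 400 = 2^4 · 5^2. Then
  φ(400) = (2^4 − 2^3) · (5^2 − 5^1) = 8 · 20 = 160.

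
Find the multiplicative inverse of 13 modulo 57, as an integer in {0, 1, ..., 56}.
Apply the extended Euclidean algorithm to (57, 13), tracking rows (r, s, t) with s·57 + t·13 = r. Each division r_prev = q·r_cur + r_new produces the new row as (previous row) − q·(current row):
  row A: (57, 1, 0)   [1·57 + 0·13 = 57]
  row B: (13, 0, 1)   [0·57 + 1·13 = 13]
  57 = 4·13 + 5   → row C = row A − 4·row B = (5, 1, −4)   [check: 1·57 − 4·13 = 5]
  13 = 2·5 + 3   → row D = row B − 2·row C = (3, −2, 9)   [check: −2·57 + 9·13 = 3]
  5 = 1·3 + 2   → row E = row C − 1·row D = (2, 3, −13)   [check: 3·57 − 13·13 = 2]
  3 = 1·2 + 1   → row F = row D − 1·row E = (1, −5, 22)   [check: −5·57 + 22·13 = 1]
  2 = 2·1 + 0   → remainder 0, stop. gcd = 1 (last nonzero row F).
The gcd is 1, so 13 is invertible mod 57. The last nonzero row gives −5·57 + 22·13 = 1, so t = 22. So 13^(−1) ≡ 22 (mod 57). Verify: 13 · 22 = 286 ≡ 1 (mod 57). ✓

Final answer: 13^(−1) ≡ 22 (mod 57)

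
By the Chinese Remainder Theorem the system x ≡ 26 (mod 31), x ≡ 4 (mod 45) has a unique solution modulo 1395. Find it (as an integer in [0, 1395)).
x ≡ 274 (mod 1395); the representative in [0, 1395) is 274

The moduli 31, 45 are pairwise coprime, so by the CRT there is a unique solution mod 31·45 = 1395.
Solve by successive substitution. Start with x ≡ 26 (mod 31).
  Combine with x ≡ 4 (mod 45): write x = 26 + 31·t and require 26 + 31·t ≡ 4 (mod 45), i.e. 31·t ≡ 4 − 26 ≡ 23 (mod 45). Since 31^(−1) ≡ 16 (mod 45), t ≡ 16·23 ≡ 8 (mod 45). So x ≡ 26 + 31·8 = 274 (mod 1395).
Unique solution in [0, 1395): x = 274.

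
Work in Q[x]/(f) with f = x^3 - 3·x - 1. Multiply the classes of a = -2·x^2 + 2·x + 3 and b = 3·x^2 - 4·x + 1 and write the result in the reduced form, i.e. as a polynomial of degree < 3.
First multiply in Q[x] without reducing: a · b = -6·x^4 + 14·x^3 - x^2 - 10·x + 3. Now divide by f(x) = x^3 - 3·x - 1, eliminating the leading term at each step:
  leading term -6·x^4: subtract (-6·x)·f(x) = -6·x^4 + 18·x^2 + 6·x, leaving 14·x^3 - 19·x^2 - 16·x + 3
  leading term 14·x^3: subtract (14)·f(x) = 14·x^3 - 42·x - 14, leaving -19·x^2 + 26·x + 17
The degree is now < 3, so this is the remainder. Hence a · b ≡ -19·x^2 + 26·x + 17 in Q[x]/(f).

Final answer: a · b ≡ -19·x^2 + 26·x + 17 (mod f(x))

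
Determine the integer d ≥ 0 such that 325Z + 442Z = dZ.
(325, 442) = (13); d = 13

In the PID Z, (a, b) is generated by gcd(a, b). Compute gcd(442, 325) with the extended Euclidean algorithm, tracking rows (r, s, t) with s·442 + t·325 = r:
  row A: (442, 1, 0)   [1·442 + 0·325 = 442]
  row B: (325, 0, 1)   [0·442 + 1·325 = 325]
  442 = 1·325 + 117   → row C = row A − 1·row B = (117, 1, −1)   [check: 1·442 − 1·325 = 117]
  325 = 2·117 + 91   → row D = row B − 2·row C = (91, −2, 3)   [check: −2·442 + 3·325 = 91]
  117 = 1·91 + 26   → row E = row C − 1·row D = (26, 3, −4)   [check: 3·442 − 4·325 = 26]
  91 = 3·26 + 13   → row F = row D − 3·row E = (13, −11, 15)   [check: −11·442 + 15·325 = 13]
  26 = 2·13 + 0   → remainder 0, stop. gcd = 13 (last nonzero row F).
So gcd(325, 442) = 13, with Bézout identity −11·442 + 15·325 = 13. Containment (⊇): the Bézout identity exhibits 13 as an element of (325, 442), giving (13) ⊆ (325, 442). Containment (⊆): since 13 | 325 and 13 | 442 (325 = 13·25, 442 = 13·34), every Z-linear combination of 325 and 442 is divisible by 13, so (325, 442) ⊆ (13). Therefore (325, 442) = (13), d = 13.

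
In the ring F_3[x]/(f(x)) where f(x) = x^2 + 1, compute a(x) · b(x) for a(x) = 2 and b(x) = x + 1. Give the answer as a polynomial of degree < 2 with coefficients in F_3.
Multiply as integer polynomials: a · b = 2·x + 2. Reducing coefficients mod 3: a · b ≡ 2·x + 2. This already has degree < 2, so no reduction by f is needed. Hence a · b ≡ 2·x + 2 in F_3[x]/(f).

Final answer: a · b ≡ 2·x + 2 (mod f(x))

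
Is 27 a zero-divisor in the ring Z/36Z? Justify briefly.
gcd(27, 36) = 9 > 1, so 27 is not a unit in Z/36Z. In Z/nZ every nonzero non-unit is a zero-divisor: explicitly, take b = 36/gcd = 4 ≠ 0 (mod 36); then 27·4 = 108 = 3·36, i.e. 27·4 ≡ 0 (mod 36). So 27 is a zero-divisor.

Final answer: YES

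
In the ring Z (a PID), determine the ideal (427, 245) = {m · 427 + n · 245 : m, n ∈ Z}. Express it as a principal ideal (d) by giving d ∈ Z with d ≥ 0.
In the PID Z, (a, b) is generated by gcd(a, b). Compute gcd(427, 245) with the extended Euclidean algorithm, tracking rows (r, s, t) with s·427 + t·245 = r:
  row A: (427, 1, 0)   [1·427 + 0·245 = 427]
  row B: (245, 0, 1)   [0·427 + 1·245 = 245]
  427 = 1·245 + 182   → row C = row A − 1·row B = (182, 1, −1)   [check: 1·427 − 1·245 = 182]
  245 = 1·182 + 63   → row D = row B − 1·row C = (63, −1, 2)   [check: −1·427 + 2·245 = 63]
  182 = 2·63 + 56   → row E = row C − 2·row D = (56, 3, −5)   [check: 3·427 − 5·245 = 56]
  63 = 1·56 + 7   → row F = row D − 1·row E = (7, −4, 7)   [check: −4·427 + 7·245 = 7]
  56 = 8·7 + 0   → remainder 0, stop. gcd = 7 (last nonzero row F).
So gcd(427, 245) = 7, with Bézout identity −4·427 + 7·245 = 7. Containment (⊇): the Bézout identity exhibits 7 as an element of (427, 245), giving (7) ⊆ (427, 245). Containment (⊆): since 7 | 427 and 7 | 245 (427 = 7·61, 245 = 7·35), every Z-linear combination of 427 and 245 is divisible by 7, so (427, 245) ⊆ (7). Therefore (427, 245) = (7), d = 7.

Final answer: (427, 245) = (7); d = 7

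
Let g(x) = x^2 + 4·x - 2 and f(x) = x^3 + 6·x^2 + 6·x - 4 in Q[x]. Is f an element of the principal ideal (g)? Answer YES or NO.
YES

In Q[x] the ideal (g) consists of all multiples of g, so f ∈ (g) iff g | f, i.e. iff the remainder of f on division by g is 0. Divide f by g (g is monic, so eliminate the leading term of the running remainder at each step):
  leading term x^3: subtract (x)·g(x) = x^3 + 4·x^2 - 2·x, leaving 2·x^2 + 8·x - 4
  leading term 2·x^2: subtract (2)·g(x) = 2·x^2 + 8·x - 4, leaving 0
The remainder is 0, so f(x) = g(x) · h(x) with h(x) = x + 2. Hence g | f, i.e. f ∈ (g).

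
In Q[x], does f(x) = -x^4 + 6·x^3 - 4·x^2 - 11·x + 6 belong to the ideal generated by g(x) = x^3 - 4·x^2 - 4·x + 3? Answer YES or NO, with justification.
In Q[x] the ideal (g) consists of all multiples of g, so f ∈ (g) iff g | f, i.e. iff the remainder of f on division by g is 0. Divide f by g (g is monic, so eliminate the leading term of the running remainder at each step):
  leading term -x^4: subtract (-x)·g(x) = -x^4 + 4·x^3 + 4·x^2 - 3·x, leaving 2·x^3 - 8·x^2 - 8·x + 6
  leading term 2·x^3: subtract (2)·g(x) = 2·x^3 - 8·x^2 - 8·x + 6, leaving 0
The remainder is 0, so f(x) = g(x) · h(x) with h(x) = 2 - x. Hence g | f, i.e. f ∈ (g).

Final answer: YES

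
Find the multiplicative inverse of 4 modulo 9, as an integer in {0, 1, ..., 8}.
4^(−1) ≡ 7 (mod 9)

Apply the extended Euclidean algorithm to (9, 4), tracking rows (r, s, t) with s·9 + t·4 = r. Each division r_prev = q·r_cur + r_new produces the new row as (previous row) − q·(current row):
  row A: (9, 1, 0)   [1·9 + 0·4 = 9]
  row B: (4, 0, 1)   [0·9 + 1·4 = 4]
  9 = 2·4 + 1   → row C = row A − 2·row B = (1, 1, −2)   [check: 1·9 − 2·4 = 1]
  4 = 4·1 + 0   → remainder 0, stop. gcd = 1 (last nonzero row C).
The gcd is 1, so 4 is invertible mod 9. The last nonzero row gives 1·9 − 2·4 = 1, so t = −2. So 4^(−1) ≡ −2 ≡ 7 (mod 9). Verify: 4 · 7 = 28 ≡ 1 (mod 9). ✓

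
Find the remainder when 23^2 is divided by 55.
34

Use repeated squaring. Binary(2) = 10. Walk through the bits of the exponent 2 left-to-right: at each bit after the leading one, square the running value, then multiply by 23 if the bit is 1 (always reducing mod 55):
  bit 1 = 1 (leading): start with 23.
  bit 2 = 0: square 23^2 = 529 ≡ 34 (mod 55).
Final value: 23^2 ≡ 34 (mod 55).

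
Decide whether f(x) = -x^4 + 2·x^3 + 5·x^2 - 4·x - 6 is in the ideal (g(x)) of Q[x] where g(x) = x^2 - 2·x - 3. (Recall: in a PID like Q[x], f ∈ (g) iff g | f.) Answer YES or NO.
YES

In Q[x] the ideal (g) consists of all multiples of g, so f ∈ (g) iff g | f, i.e. iff the remainder of f on division by g is 0. Divide f by g (g is monic, so eliminate the leading term of the running remainder at each step):
  leading term -x^4: subtract (-x^2)·g(x) = -x^4 + 2·x^3 + 3·x^2, leaving 2·x^2 - 4·x - 6
  leading term 2·x^2: subtract (2)·g(x) = 2·x^2 - 4·x - 6, leaving 0
The remainder is 0, so f(x) = g(x) · h(x) with h(x) = 2 - x^2. Hence g | f, i.e. f ∈ (g).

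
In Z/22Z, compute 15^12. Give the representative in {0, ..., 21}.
Use repeated squaring. Binary(12) = 1100. Walk through the bits of the exponent 12 left-to-right: at each bit after the leading one, square the running value, then multiply by 15 if the bit is 1 (always reducing mod 22):
  bit 1 = 1 (leading): start with 15.
  bit 2 = 1: square 15^2 = 225 ≡ 5; bit is 1, so multiply 5·15 = 75 ≡ 9 (mod 22).
  bit 3 = 0: square 9^2 = 81 ≡ 15 (mod 22).
  bit 4 = 0: square 15^2 = 225 ≡ 5 (mod 22).
Final value: 15^12 ≡ 5 (mod 22).

Final answer: 5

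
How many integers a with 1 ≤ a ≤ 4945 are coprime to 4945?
The number of a ∈ {1, ..., 4945} with gcd(a, 4945) = 1 is by definition Euler's totient φ(4945). φ is multiplicative, with φ(p^e) = p^e − p^(e−1). Factorise 4945 = 5 · 23 · 43. Then
  φ(4945) = (5 − 1) · (23 − 1) · (43 − 1) = 4 · 22 · 42 = 3696.
So there are 3696 such integers.

Final answer: 3696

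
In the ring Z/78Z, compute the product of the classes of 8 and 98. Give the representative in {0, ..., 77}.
4

Reduce the factors first: 98 ≡ 20 (mod 78), so 8 · 98 ≡ 8 · 20 (mod 78). 8 · 20 = 160. Dividing by 78: 160 = 2·78 + 4. So (8 · 98) mod 78 = 4.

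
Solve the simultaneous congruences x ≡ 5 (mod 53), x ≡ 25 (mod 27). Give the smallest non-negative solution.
The moduli 53, 27 are pairwise coprime, so by the CRT there is a unique solution mod 53·27 = 1431.
Solve by successive substitution. Start with x ≡ 5 (mod 53).
  Combine with x ≡ 25 (mod 27): write x = 5 + 53·t and require 5 + 53·t ≡ 25 (mod 27), i.e. 53·t ≡ 25 − 5 ≡ 20 (mod 27). Since 53^(−1) ≡ 26 (mod 27) (53 ≡ 26 (mod 27)), t ≡ 26·20 ≡ 7 (mod 27). So x ≡ 5 + 53·7 = 376 (mod 1431).
Unique solution in [0, 1431): x = 376.

Final answer: x ≡ 376 (mod 1431); the representative in [0, 1431) is 376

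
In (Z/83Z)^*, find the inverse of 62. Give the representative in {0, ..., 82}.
Apply the extended Euclidean algorithm to (83, 62), tracking rows (r, s, t) with s·83 + t·62 = r. Each division r_prev = q·r_cur + r_new produces the new row as (previous row) − q·(current row):
  row A: (83, 1, 0)   [1·83 + 0·62 = 83]
  row B: (62, 0, 1)   [0·83 + 1·62 = 62]
  83 = 1·62 + 21   → row C = row A − 1·row B = (21, 1, −1)   [check: 1·83 − 1·62 = 21]
  62 = 2·21 + 20   → row D = row B − 2·row C = (20, −2, 3)   [check: −2·83 + 3·62 = 20]
  21 = 1·20 + 1   → row E = row C − 1·row D = (1, 3, −4)   [check: 3·83 − 4·62 = 1]
  20 = 20·1 + 0   → remainder 0, stop. gcd = 1 (last nonzero row E).
The gcd is 1, so 62 is invertible mod 83. The last nonzero row gives 3·83 − 4·62 = 1, so t = −4. So 62^(−1) ≡ −4 ≡ 79 (mod 83). Verify: 62 · 79 = 4898 ≡ 1 (mod 83). ✓

Final answer: 62^(−1) ≡ 79 (mod 83)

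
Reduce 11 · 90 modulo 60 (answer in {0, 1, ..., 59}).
Reduce the factors first: 90 ≡ 30 (mod 60), so 11 · 90 ≡ 11 · 30 (mod 60). 11 · 30 = 330. Dividing by 60: 330 = 5·60 + 30. So (11 · 90) mod 60 = 30.

Final answer: 30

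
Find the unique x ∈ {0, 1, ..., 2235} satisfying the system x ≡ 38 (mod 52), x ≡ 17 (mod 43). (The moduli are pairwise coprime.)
The moduli 52, 43 are pairwise coprime, so by the CRT there is a unique solution mod 52·43 = 2236.
Solve by successive substitution. Start with x ≡ 38 (mod 52).
  Combine with x ≡ 17 (mod 43): write x = 38 + 52·t and require 38 + 52·t ≡ 17 (mod 43), i.e. 52·t ≡ 17 − 38 ≡ 22 (mod 43). Since 52^(−1) ≡ 24 (mod 43) (52 ≡ 9 (mod 43)), t ≡ 24·22 ≡ 12 (mod 43). So x ≡ 38 + 52·12 = 662 (mod 2236).
Unique solution in [0, 2236): x = 662.

Final answer: x ≡ 662 (mod 2236); the representative in [0, 2236) is 662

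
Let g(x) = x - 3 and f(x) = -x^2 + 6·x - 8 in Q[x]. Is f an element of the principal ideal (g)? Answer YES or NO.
NO

In Q[x] the ideal (g) consists of all multiples of g, so f ∈ (g) iff g | f, i.e. iff the remainder of f on division by g is 0. Divide f by g (g is monic, so eliminate the leading term of the running remainder at each step):
  leading term -x^2: subtract (-x)·g(x) = -x^2 + 3·x, leaving 3·x - 8
  leading term 3·x: subtract (3)·g(x) = 3·x - 9, leaving 1
The remainder r(x) = 1 ≠ 0 (and deg r < deg g), so g ∤ f, i.e. f ∉ (g).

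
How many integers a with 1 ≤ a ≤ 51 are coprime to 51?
The number of a ∈ {1, ..., 51} with gcd(a, 51) = 1 is by definition Euler's totient φ(51). φ is multiplicative, with φ(p^e) = p^e − p^(e−1). Factorise 51 = 3 · 17. Then
  φ(51) = (3 − 1) · (17 − 1) = 2 · 16 = 32.
So there are 32 such integers.

Final answer: 32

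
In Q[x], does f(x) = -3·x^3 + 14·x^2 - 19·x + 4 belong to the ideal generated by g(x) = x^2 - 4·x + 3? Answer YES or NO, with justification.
In Q[x] the ideal (g) consists of all multiples of g, so f ∈ (g) iff g | f, i.e. iff the remainder of f on division by g is 0. Divide f by g (g is monic, so eliminate the leading term of the running remainder at each step):
  leading term -3·x^3: subtract (-3·x)·g(x) = -3·x^3 + 12·x^2 - 9·x, leaving 2·x^2 - 10·x + 4
  leading term 2·x^2: subtract (2)·g(x) = 2·x^2 - 8·x + 6, leaving -2·x - 2
The remainder r(x) = -2·x - 2 ≠ 0 (and deg r < deg g), so g ∤ f, i.e. f ∉ (g).

Final answer: NO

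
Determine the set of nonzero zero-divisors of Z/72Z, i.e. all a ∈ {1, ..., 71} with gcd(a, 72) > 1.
nonzero zero-divisors of Z/72Z = {2, 3, 4, 6, 8, 9, 10, 12, 14, 15, 16, 18, 20, 21, 22, 24, 26, 27, 28, 30, 32, 33, 34, 36, 38, 39, 40, 42, 44, 45, 46, 48, 50, 51, 52, 54, 56, 57, 58, 60, 62, 63, 64, 66, 68, 69, 70}

An element a ∈ Z/72Z (with a ≠ 0) is a zero-divisor iff gcd(a, 72) > 1 (because a is a unit precisely when gcd(a, n) = 1, and in Z/nZ every nonzero, non-unit element is a zero-divisor). Scan a = 1, ..., 71 and keep those with gcd(a, 72) > 1:
  gcd(2, 72) = 2, gcd(3, 72) = 3, gcd(4, 72) = 4, gcd(6, 72) = 6, gcd(8, 72) = 8, gcd(9, 72) = 9, gcd(10, 72) = 2, gcd(12, 72) = 12, gcd(14, 72) = 2, gcd(15, 72) = 3, gcd(16, 72) = 8, gcd(18, 72) = 18, gcd(20, 72) = 4, gcd(21, 72) = 3, gcd(22, 72) = 2, gcd(24, 72) = 24, gcd(26, 72) = 2, gcd(27, 72) = 9, gcd(28, 72) = 4, gcd(30, 72) = 6, gcd(32, 72) = 8, gcd(33, 72) = 3, gcd(34, 72) = 2, gcd(36, 72) = 36, gcd(38, 72) = 2, gcd(39, 72) = 3, gcd(40, 72) = 8, gcd(42, 72) = 6, gcd(44, 72) = 4, gcd(45, 72) = 9, gcd(46, 72) = 2, gcd(48, 72) = 24, gcd(50, 72) = 2, gcd(51, 72) = 3, gcd(52, 72) = 4, gcd(54, 72) = 18, gcd(56, 72) = 8, gcd(57, 72) = 3, gcd(58, 72) = 2, gcd(60, 72) = 12, gcd(62, 72) = 2, gcd(63, 72) = 9, gcd(64, 72) = 8, gcd(66, 72) = 6, gcd(68, 72) = 4, gcd(69, 72) = 3, gcd(70, 72) = 2.
All other a ∈ {1, ..., 71} have gcd(a, 72) = 1 and are units. So the nonzero zero-divisors are exactly the 47 values of a appearing in this scan.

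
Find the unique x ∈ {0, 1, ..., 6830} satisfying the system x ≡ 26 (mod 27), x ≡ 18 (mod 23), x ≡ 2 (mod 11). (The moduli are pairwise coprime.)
x ≡ 3698 (mod 6831); the representative in [0, 6831) is 3698

The moduli 27, 23, 11 are pairwise coprime, so by the CRT there is a unique solution mod 27·23·11 = 6831.
Solve by successive substitution. Start with x ≡ 26 (mod 27).
  Combine with x ≡ 18 (mod 23): write x = 26 + 27·t and require 26 + 27·t ≡ 18 (mod 23), i.e. 27·t ≡ 18 − 26 ≡ 15 (mod 23). Since 27^(−1) ≡ 6 (mod 23) (27 ≡ 4 (mod 23)), t ≡ 6·15 ≡ 21 (mod 23). So x ≡ 26 + 27·21 = 593 (mod 621).
  Combine with x ≡ 2 (mod 11): write x = 593 + 621·t and require 593 + 621·t ≡ 2 (mod 11), i.e. 621·t ≡ 2 − 593 ≡ 3 (mod 11). Since 621^(−1) ≡ 9 (mod 11) (621 ≡ 5 (mod 11)), t ≡ 9·3 ≡ 5 (mod 11). So x ≡ 593 + 621·5 = 3698 (mod 6831).
Unique solution in [0, 6831): x = 3698.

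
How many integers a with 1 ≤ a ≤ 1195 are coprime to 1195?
952

The number of a ∈ {1, ..., 1195} with gcd(a, 1195) = 1 is by definition Euler's totient φ(1195). φ is multiplicative, with φ(p^e) = p^e − p^(e−1). Factorise 1195 = 5 · 239. Then
  φ(1195) = (5 − 1) · (239 − 1) = 4 · 238 = 952.
So there are 952 such integers.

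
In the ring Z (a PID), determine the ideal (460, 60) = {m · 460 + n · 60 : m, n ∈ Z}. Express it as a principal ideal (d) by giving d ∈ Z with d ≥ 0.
In the PID Z, (a, b) is generated by gcd(a, b). Compute gcd(460, 60) with the extended Euclidean algorithm, tracking rows (r, s, t) with s·460 + t·60 = r:
  row A: (460, 1, 0)   [1·460 + 0·60 = 460]
  row B: (60, 0, 1)   [0·460 + 1·60 = 60]
  460 = 7·60 + 40   → row C = row A − 7·row B = (40, 1, −7)   [check: 1·460 − 7·60 = 40]
  60 = 1·40 + 20   → row D = row B − 1·row C = (20, −1, 8)   [check: −1·460 + 8·60 = 20]
  40 = 2·20 + 0   → remainder 0, stop. gcd = 20 (last nonzero row D).
So gcd(460, 60) = 20, with Bézout identity −1·460 + 8·60 = 20. Containment (⊇): the Bézout identity exhibits 20 as an element of (460, 60), giving (20) ⊆ (460, 60). Containment (⊆): since 20 | 460 and 20 | 60 (460 = 20·23, 60 = 20·3), every Z-linear combination of 460 and 60 is divisible by 20, so (460, 60) ⊆ (20). Therefore (460, 60) = (20), d = 20.

Final answer: (460, 60) = (20); d = 20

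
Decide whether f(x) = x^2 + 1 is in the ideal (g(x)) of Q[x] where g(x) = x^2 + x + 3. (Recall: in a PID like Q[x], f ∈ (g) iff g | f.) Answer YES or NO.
In Q[x] the ideal (g) consists of all multiples of g, so f ∈ (g) iff g | f, i.e. iff the remainder of f on division by g is 0. Divide f by g (g is monic, so eliminate the leading term of the running remainder at each step):
  leading term x^2: subtract (1)·g(x) = x^2 + x + 3, leaving -x - 2
The remainder r(x) = -x - 2 ≠ 0 (and deg r < deg g), so g ∤ f, i.e. f ∉ (g).

Final answer: NO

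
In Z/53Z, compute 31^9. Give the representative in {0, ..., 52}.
Use repeated squaring. Binary(9) = 1001. Walk through the bits of the exponent 9 left-to-right: at each bit after the leading one, square the running value, then multiply by 31 if the bit is 1 (always reducing mod 53):
  bit 1 = 1 (leading): start with 31.
  bit 2 = 0: square 31^2 = 961 ≡ 7 (mod 53).
  bit 3 = 0: square 7^2 = 49 (mod 53).
  bit 4 = 1: square 49^2 = 2401 ≡ 16; bit is 1, so multiply 16·31 = 496 ≡ 19 (mod 53).
Final value: 31^9 ≡ 19 (mod 53).

Final answer: 19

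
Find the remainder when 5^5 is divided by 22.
Use repeated squaring. Binary(5) = 101. Walk through the bits of the exponent 5 left-to-right: at each bit after the leading one, square the running value, then multiply by 5 if the bit is 1 (always reducing mod 22):
  bit 1 = 1 (leading): start with 5.
  bit 2 = 0: square 5^2 = 25 ≡ 3 (mod 22).
  bit 3 = 1: square 3^2 = 9; bit is 1, so multiply 9·5 = 45 ≡ 1 (mod 22).
Final value: 5^5 ≡ 1 (mod 22).

Final answer: 1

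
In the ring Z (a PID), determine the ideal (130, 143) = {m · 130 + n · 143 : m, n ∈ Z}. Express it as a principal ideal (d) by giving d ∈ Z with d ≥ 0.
In the PID Z, (a, b) is generated by gcd(a, b). Compute gcd(143, 130) with the extended Euclidean algorithm, tracking rows (r, s, t) with s·143 + t·130 = r:
  row A: (143, 1, 0)   [1·143 + 0·130 = 143]
  row B: (130, 0, 1)   [0·143 + 1·130 = 130]
  143 = 1·130 + 13   → row C = row A − 1·row B = (13, 1, −1)   [check: 1·143 − 1·130 = 13]
  130 = 10·13 + 0   → remainder 0, stop. gcd = 13 (last nonzero row C).
So gcd(130, 143) = 13, with Bézout identity 1·143 − 1·130 = 13. Containment (⊇): the Bézout identity exhibits 13 as an element of (130, 143), giving (13) ⊆ (130, 143). Containment (⊆): since 13 | 130 and 13 | 143 (130 = 13·10, 143 = 13·11), every Z-linear combination of 130 and 143 is divisible by 13, so (130, 143) ⊆ (13). Therefore (130, 143) = (13), d = 13.

Final answer: (130, 143) = (13); d = 13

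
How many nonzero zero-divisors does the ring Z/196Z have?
In Z/196Z each nonzero element is either a unit (gcd with 196 is 1) or a zero-divisor (gcd > 1). The number of units is φ(196): factorise 196 = 2^2 · 7^2, so φ(196) = (2^2 − 2^1) · (7^2 − 7^1) = 2 · 42 = 84. The nonzero elements number 196 − 1 = 195. Hence the nonzero zero-divisors number 195 − 84 = 111.

Final answer: Z/196Z has 111 nonzero zero-divisors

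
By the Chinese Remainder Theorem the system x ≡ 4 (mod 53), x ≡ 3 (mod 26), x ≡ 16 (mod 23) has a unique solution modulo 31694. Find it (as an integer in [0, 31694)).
x ≡ 2707 (mod 31694); the representative in [0, 31694) is 2707

The moduli 53, 26, 23 are pairwise coprime, so by the CRT there is a unique solution mod 53·26·23 = 31694.
Solve by successive substitution. Start with x ≡ 4 (mod 53).
  Combine with x ≡ 3 (mod 26): write x = 4 + 53·t and require 4 + 53·t ≡ 3 (mod 26), i.e. 53·t ≡ 3 − 4 ≡ 25 (mod 26). Since 53^(−1) ≡ 1 (mod 26) (53 ≡ 1 (mod 26)), t ≡ 1·25 ≡ 25 (mod 26). So x ≡ 4 + 53·25 = 1329 (mod 1378).
  Combine with x ≡ 16 (mod 23): write x = 1329 + 1378·t and require 1329 + 1378·t ≡ 16 (mod 23), i.e. 1378·t ≡ 16 − 1329 ≡ 21 (mod 23). Since 1378^(−1) ≡ 11 (mod 23) (1378 ≡ 21 (mod 23)), t ≡ 11·21 ≡ 1 (mod 23). So x ≡ 1329 + 1378·1 = 2707 (mod 31694).
Unique solution in [0, 31694): x = 2707.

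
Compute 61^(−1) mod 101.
Apply the extended Euclidean algorithm to (101, 61), tracking rows (r, s, t) with s·101 + t·61 = r. Each division r_prev = q·r_cur + r_new produces the new row as (previous row) − q·(current row):
  row A: (101, 1, 0)   [1·101 + 0·61 = 101]
  row B: (61, 0, 1)   [0·101 + 1·61 = 61]
  101 = 1·61 + 40   → row C = row A − 1·row B = (40, 1, −1)   [check: 1·101 − 1·61 = 40]
  61 = 1·40 + 21   → row D = row B − 1·row C = (21, −1, 2)   [check: −1·101 + 2·61 = 21]
  40 = 1·21 + 19   → row E = row C − 1·row D = (19, 2, −3)   [check: 2·101 − 3·61 = 19]
  21 = 1·19 + 2   → row F = row D − 1·row E = (2, −3, 5)   [check: −3·101 + 5·61 = 2]
  19 = 9·2 + 1   → row G = row E − 9·row F = (1, 29, −48)   [check: 29·101 − 48·61 = 1]
  2 = 2·1 + 0   → remainder 0, stop. gcd = 1 (last nonzero row G).
The gcd is 1, so 61 is invertible mod 101. The last nonzero row gives 29·101 − 48·61 = 1, so t = −48. So 61^(−1) ≡ −48 ≡ 53 (mod 101). Verify: 61 · 53 = 3233 ≡ 1 (mod 101). ✓

Final answer: 61^(−1) ≡ 53 (mod 101)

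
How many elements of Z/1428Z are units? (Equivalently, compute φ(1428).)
An element a ∈ Z/1428Z is a unit iff gcd(a, 1428) = 1, so the number of units is φ(1428). φ is multiplicative, with φ(p^e) = p^e − p^(e−1). Factorise 1428 = 2^2 · 3 · 7 · 17. Then
  φ(1428) = (2^2 − 2^1) · (3 − 1) · (7 − 1) · (17 − 1) = 2 · 2 · 6 · 16 = 384.

Final answer: Z/1428Z has φ(1428) = 384 units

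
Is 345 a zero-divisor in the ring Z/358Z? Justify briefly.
gcd(345, 358) = 1, so 345 is a unit in Z/358Z (it has a multiplicative inverse). A unit cannot be a zero-divisor: if 345·b ≡ 0 then multiplying both sides by 345^(−1) gives b ≡ 0. So 345 is not a zero-divisor.

Final answer: NO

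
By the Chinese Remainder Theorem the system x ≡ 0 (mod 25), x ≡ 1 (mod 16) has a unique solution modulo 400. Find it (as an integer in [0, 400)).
x ≡ 225 (mod 400); the representative in [0, 400) is 225

The moduli 25, 16 are pairwise coprime, so by the CRT there is a unique solution mod 25·16 = 400.
Solve by successive substitution. Start with x ≡ 0 (mod 25).
  Combine with x ≡ 1 (mod 16): write x = 25·t and require 25·t ≡ 1 (mod 16). Since 25^(−1) ≡ 9 (mod 16) (25 ≡ 9 (mod 16)), t ≡ 9·1 ≡ 9 (mod 16). So x ≡ 25·9 = 225 (mod 400).
Unique solution in [0, 400): x = 225.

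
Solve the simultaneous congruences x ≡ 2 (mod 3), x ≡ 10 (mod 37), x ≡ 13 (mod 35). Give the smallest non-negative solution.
The moduli 3, 37, 35 are pairwise coprime, so by the CRT there is a unique solution mod 3·37·35 = 3885.
Solve by successive substitution. Start with x ≡ 2 (mod 3).
  Combine with x ≡ 10 (mod 37): write x = 2 + 3·t and require 2 + 3·t ≡ 10 (mod 37), i.e. 3·t ≡ 10 − 2 ≡ 8 (mod 37). Since 3^(−1) ≡ 25 (mod 37), t ≡ 25·8 ≡ 15 (mod 37). So x ≡ 2 + 3·15 = 47 (mod 111).
  Combine with x ≡ 13 (mod 35): write x = 47 + 111·t and require 47 + 111·t ≡ 13 (mod 35), i.e. 111·t ≡ 13 − 47 ≡ 1 (mod 35). Since 111^(−1) ≡ 6 (mod 35) (111 ≡ 6 (mod 35)), t ≡ 6·1 ≡ 6 (mod 35). So x ≡ 47 + 111·6 = 713 (mod 3885).
Unique solution in [0, 3885): x = 713.

Final answer: x ≡ 713 (mod 3885); the representative in [0, 3885) is 713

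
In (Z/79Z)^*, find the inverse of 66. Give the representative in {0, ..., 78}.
Apply the extended Euclidean algorithm to (79, 66), tracking rows (r, s, t) with s·79 + t·66 = r. Each division r_prev = q·r_cur + r_new produces the new row as (previous row) − q·(current row):
  row A: (79, 1, 0)   [1·79 + 0·66 = 79]
  row B: (66, 0, 1)   [0·79 + 1·66 = 66]
  79 = 1·66 + 13   → row C = row A − 1·row B = (13, 1, −1)   [check: 1·79 − 1·66 = 13]
  66 = 5·13 + 1   → row D = row B − 5·row C = (1, −5, 6)   [check: −5·79 + 6·66 = 1]
  13 = 13·1 + 0   → remainder 0, stop. gcd = 1 (last nonzero row D).
The gcd is 1, so 66 is invertible mod 79. The last nonzero row gives −5·79 + 6·66 = 1, so t = 6. So 66^(−1) ≡ 6 (mod 79). Verify: 66 · 6 = 396 ≡ 1 (mod 79). ✓

Final answer: 66^(−1) ≡ 6 (mod 79)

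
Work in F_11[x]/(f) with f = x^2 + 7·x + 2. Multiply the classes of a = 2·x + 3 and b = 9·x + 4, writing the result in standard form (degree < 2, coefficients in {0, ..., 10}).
Multiply as integer polynomials: a · b = 18·x^2 + 35·x + 12. Reducing coefficients mod 11: a · b ≡ 7·x^2 + 2·x + 1. Now divide by f(x) = x^2 + 7·x + 2 in F_11[x], eliminating the leading term at each step:
  leading term 7·x^2: subtract (7)·f(x) = 7·x^2 + 5·x + 3, leaving 8·x + 9 (coefficients mod 11)
The degree is now < 2, so this is the remainder. Hence a · b ≡ 8·x + 9 in F_11[x]/(f).

Final answer: a · b ≡ 8·x + 9 (mod f(x))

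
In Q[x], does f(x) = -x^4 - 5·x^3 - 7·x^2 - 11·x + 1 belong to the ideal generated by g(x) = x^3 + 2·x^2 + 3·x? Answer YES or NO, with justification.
In Q[x] the ideal (g) consists of all multiples of g, so f ∈ (g) iff g | f, i.e. iff the remainder of f on division by g is 0. Divide f by g (g is monic, so eliminate the leading term of the running remainder at each step):
  leading term -x^4: subtract (-x)·g(x) = -x^4 - 2·x^3 - 3·x^2, leaving -3·x^3 - 4·x^2 - 11·x + 1
  leading term -3·x^3: subtract (-3)·g(x) = -3·x^3 - 6·x^2 - 9·x, leaving 2·x^2 - 2·x + 1
The remainder r(x) = 2·x^2 - 2·x + 1 ≠ 0 (and deg r < deg g), so g ∤ f, i.e. f ∉ (g).

Final answer: NO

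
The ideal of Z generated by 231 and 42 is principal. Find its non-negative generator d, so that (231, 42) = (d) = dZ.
(231, 42) = (21); d = 21

In the PID Z, (a, b) is generated by gcd(a, b). Compute gcd(231, 42) with the extended Euclidean algorithm, tracking rows (r, s, t) with s·231 + t·42 = r:
  row A: (231, 1, 0)   [1·231 + 0·42 = 231]
  row B: (42, 0, 1)   [0·231 + 1·42 = 42]
  231 = 5·42 + 21   → row C = row A − 5·row B = (21, 1, −5)   [check: 1·231 − 5·42 = 21]
  42 = 2·21 + 0   → remainder 0, stop. gcd = 21 (last nonzero row C).
So gcd(231, 42) = 21, with Bézout identity 1·231 − 5·42 = 21. Containment (⊇): the Bézout identity exhibits 21 as an element of (231, 42), giving (21) ⊆ (231, 42). Containment (⊆): since 21 | 231 and 21 | 42 (231 = 21·11, 42 = 21·2), every Z-linear combination of 231 and 42 is divisible by 21, so (231, 42) ⊆ (21). Therefore (231, 42) = (21), d = 21.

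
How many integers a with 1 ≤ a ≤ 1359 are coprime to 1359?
900

The number of a ∈ {1, ..., 1359} with gcd(a, 1359) = 1 is by definition Euler's totient φ(1359). φ is multiplicative, with φ(p^e) = p^e − p^(e−1). Factorise 1359 = 3^2 · 151. Then
  φ(1359) = (3^2 − 3^1) · (151 − 1) = 6 · 150 = 900.
So there are 900 such integers.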